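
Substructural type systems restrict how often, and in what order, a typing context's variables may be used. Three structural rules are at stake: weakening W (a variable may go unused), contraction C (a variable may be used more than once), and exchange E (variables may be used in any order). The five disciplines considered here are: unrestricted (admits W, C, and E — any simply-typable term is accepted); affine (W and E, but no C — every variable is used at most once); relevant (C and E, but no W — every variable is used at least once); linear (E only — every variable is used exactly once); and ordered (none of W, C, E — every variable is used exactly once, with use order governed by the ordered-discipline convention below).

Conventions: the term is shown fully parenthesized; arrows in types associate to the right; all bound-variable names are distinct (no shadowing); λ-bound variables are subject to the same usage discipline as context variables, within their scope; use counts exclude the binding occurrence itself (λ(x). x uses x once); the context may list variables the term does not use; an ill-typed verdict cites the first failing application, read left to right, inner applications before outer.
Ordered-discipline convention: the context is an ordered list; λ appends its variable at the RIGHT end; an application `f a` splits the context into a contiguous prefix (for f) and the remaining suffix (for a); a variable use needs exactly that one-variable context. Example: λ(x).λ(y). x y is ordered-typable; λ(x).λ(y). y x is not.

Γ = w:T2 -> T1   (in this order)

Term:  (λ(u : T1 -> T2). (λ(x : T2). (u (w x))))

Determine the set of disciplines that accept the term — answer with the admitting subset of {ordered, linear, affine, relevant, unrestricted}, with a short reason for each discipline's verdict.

admitted in: linear, affine, relevant, unrestricted
use counts: w=1; u (bound)=1; x (bound)=1
left-to-right use order: u, w, x
typing: ✓ — (T1 -> T2) -> T2 -> T2
ordered: ✗, needs exchange: uses follow u, w, x
linear: ✓, each of w, u, x used exactly once
affine: ✓, none of w, u, x used more than once
relevant: ✓, w, u, x: all used, weakening unneeded
unrestricted: ✓, typability at (T1 -> T2) -> T2 -> T2 is all that's needed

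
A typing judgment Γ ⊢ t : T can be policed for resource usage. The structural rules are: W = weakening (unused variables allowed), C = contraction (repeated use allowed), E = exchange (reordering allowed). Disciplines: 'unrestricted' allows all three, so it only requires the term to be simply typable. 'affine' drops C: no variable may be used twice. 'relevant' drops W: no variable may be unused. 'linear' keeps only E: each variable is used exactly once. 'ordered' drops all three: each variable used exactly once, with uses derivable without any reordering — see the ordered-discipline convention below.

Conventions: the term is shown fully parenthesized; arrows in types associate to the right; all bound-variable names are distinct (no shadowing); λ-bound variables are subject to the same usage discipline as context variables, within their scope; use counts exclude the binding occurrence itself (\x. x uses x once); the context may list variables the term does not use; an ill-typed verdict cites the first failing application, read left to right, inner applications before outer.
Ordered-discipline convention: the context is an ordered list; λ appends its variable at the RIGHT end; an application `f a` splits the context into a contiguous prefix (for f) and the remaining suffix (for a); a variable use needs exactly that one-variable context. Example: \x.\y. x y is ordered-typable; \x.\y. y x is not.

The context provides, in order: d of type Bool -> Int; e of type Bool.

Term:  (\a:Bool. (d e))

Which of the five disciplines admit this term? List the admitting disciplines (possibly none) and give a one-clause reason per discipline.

admitted in: affine, unrestricted
use counts: d: 1×, e: 1×, a (λ-bound): 0×
order of uses: d, e
typing: well-typed at Bool -> Int
ordered ✗ (a left unused)
linear ✗ (a left unused)
affine ✓ (none of d, e, a used more than once)
relevant ✗ (a left unused)
unrestricted ✓ (simply typable at Bool -> Int; W, C, E all held)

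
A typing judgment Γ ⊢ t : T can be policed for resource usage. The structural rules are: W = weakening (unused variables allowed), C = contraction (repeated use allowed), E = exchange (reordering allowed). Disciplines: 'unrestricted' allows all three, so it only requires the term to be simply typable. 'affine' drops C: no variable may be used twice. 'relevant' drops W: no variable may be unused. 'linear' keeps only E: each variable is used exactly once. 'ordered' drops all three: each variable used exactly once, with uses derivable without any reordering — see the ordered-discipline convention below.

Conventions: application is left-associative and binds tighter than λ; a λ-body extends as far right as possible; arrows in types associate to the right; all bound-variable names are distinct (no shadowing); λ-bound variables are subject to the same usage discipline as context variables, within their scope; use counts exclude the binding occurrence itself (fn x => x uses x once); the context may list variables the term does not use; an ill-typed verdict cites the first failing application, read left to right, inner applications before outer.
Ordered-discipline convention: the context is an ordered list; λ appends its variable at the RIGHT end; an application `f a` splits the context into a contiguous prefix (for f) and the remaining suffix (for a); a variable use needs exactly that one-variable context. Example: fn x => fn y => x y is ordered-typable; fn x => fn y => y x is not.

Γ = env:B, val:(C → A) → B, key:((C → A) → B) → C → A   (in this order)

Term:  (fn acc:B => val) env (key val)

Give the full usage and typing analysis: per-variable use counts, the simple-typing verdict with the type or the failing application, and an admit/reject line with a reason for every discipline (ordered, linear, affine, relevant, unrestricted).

usage: env: 1×, val: 2×, key: 1×, acc (bound): 0×
left-to-right use order: val, env, key, val
typing: ✓ — B
ordered: ✗, val ×2 used more than once (contraction); unused: acc — weakening required
linear: ✗, val ×2 used more than once (contraction); unused: acc — weakening required
affine: ✗, val ×2 used more than once (contraction)
relevant: ✗, unused: acc — weakening required
unrestricted: ✓, type-checks (B) and nothing is barred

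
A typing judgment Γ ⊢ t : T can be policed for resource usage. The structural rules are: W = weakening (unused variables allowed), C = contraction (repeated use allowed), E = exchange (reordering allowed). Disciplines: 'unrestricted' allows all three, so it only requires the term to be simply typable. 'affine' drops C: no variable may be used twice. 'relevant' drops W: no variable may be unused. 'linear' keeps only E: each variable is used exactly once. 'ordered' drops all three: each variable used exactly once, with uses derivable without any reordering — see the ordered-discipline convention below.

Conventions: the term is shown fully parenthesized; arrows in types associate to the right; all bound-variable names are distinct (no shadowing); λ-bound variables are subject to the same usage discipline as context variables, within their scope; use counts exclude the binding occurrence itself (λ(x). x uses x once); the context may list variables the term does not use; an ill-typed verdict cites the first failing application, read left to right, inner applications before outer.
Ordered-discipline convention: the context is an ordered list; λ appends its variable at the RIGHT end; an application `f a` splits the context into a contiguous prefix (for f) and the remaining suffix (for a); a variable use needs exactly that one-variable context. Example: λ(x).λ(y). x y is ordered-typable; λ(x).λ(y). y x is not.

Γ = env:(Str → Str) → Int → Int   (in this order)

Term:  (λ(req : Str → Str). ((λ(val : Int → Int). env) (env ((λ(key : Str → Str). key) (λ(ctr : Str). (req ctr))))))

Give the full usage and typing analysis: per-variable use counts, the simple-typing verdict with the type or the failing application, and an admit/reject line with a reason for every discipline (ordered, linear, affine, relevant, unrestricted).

variable uses: env: 2; req (λ-bound): 1; val (λ-bound): 0; key (λ-bound): 1; ctr (λ-bound): 1
order of uses: env, env, key, req, ctr
typing: well-typed at (Str → Str) → (Str → Str) → Int → Int
ordered: ✗ — repeated use of env ×2; val never used (weakening)
linear: ✗ — repeated use of env ×2; val never used (weakening)
affine: ✗ — repeated use of env ×2
relevant: ✗ — val never used (weakening)
unrestricted: ✓ — type-checks ((Str → Str) → (Str → Str) → Int → Int) and nothing is barred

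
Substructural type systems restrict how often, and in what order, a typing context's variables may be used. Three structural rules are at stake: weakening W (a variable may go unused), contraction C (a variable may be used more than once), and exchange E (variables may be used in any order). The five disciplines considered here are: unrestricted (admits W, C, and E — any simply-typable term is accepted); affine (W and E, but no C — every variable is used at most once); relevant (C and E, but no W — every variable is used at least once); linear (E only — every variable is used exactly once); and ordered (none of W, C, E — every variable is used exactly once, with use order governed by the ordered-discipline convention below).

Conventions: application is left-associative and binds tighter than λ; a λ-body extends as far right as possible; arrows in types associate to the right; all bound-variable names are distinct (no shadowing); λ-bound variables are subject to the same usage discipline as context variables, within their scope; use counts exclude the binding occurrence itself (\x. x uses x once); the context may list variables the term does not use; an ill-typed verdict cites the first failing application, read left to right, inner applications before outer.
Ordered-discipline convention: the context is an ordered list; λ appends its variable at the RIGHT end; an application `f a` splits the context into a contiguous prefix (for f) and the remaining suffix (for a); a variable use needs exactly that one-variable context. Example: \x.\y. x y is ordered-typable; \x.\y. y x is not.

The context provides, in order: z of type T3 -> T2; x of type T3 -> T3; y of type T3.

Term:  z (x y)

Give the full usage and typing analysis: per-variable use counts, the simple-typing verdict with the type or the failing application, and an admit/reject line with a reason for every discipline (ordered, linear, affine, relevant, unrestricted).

use counts: z ×1; x ×1; y ×1
use order (left to right): z, x, y
typing: well-typed — term : T2
ordered: ✓ — z, x, y once each; derivable with no W/C/E
linear: ✓ — single use per variable (z, x, y)
affine: ✓ — z, x, y: no repeats, contraction unneeded
relevant: ✓ — at least one use each (z, x, y)
unrestricted: ✓ — well-typed at T2; no restrictions here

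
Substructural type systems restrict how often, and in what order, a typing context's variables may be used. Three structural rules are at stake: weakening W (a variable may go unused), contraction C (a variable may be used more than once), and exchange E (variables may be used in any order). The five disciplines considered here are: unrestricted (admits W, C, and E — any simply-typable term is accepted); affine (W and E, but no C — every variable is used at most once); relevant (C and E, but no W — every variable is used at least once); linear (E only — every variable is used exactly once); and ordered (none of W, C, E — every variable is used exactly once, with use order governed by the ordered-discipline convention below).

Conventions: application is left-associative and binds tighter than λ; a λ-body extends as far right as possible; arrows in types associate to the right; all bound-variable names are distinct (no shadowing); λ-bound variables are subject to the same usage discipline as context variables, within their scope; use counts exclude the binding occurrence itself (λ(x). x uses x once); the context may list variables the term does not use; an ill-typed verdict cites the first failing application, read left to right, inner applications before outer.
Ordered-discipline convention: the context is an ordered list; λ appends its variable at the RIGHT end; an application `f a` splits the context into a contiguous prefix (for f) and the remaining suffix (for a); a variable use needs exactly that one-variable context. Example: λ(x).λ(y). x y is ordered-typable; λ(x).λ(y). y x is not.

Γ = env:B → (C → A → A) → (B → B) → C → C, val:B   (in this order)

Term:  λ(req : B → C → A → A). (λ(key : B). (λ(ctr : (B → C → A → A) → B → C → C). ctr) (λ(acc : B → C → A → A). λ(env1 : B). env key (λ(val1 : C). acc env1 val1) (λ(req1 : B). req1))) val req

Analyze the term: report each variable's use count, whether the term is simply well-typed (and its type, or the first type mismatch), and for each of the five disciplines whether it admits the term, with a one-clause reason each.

variable uses: env=1; val=1; req (bound)=1; key (bound)=1; ctr (bound)=1; acc (bound)=1; env1 (bound)=1; val1 (bound)=1; req1 (bound)=1
uses in reading order: ctr, env, key, acc, env1, val1, req1, val, req
typing: well-typed at (B → C → A → A) → B → C → C
ordered ✓ (one use each (env, val, req, key, ctr, acc, env1, val1, req1); ordered split holds)
linear ✓ (exactly-once usage across env, val, req, key, ctr, acc, env1, val1, req1)
affine ✓ (none of env, val, req, key, ctr, acc, env1, val1, req1 used more than once)
relevant ✓ (at least one use each (env, val, req, key, ctr, acc, env1, val1, req1))
unrestricted ✓ (typability at (B → C → A → A) → B → C → C is all that's needed)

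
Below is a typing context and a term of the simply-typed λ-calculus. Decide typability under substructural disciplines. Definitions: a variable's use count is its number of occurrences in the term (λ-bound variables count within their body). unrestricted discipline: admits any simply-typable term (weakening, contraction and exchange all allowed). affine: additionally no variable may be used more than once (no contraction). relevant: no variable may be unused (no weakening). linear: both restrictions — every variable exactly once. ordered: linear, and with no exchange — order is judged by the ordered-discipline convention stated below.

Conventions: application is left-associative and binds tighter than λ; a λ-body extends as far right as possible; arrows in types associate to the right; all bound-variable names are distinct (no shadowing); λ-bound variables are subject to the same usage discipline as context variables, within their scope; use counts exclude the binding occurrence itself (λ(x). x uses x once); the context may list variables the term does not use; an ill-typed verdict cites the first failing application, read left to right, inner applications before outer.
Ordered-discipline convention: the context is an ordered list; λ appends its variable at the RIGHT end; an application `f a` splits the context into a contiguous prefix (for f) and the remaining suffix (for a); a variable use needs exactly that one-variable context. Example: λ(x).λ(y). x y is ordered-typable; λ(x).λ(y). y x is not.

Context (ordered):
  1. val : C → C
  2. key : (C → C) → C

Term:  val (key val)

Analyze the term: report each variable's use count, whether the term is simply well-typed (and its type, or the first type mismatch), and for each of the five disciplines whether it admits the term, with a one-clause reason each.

use counts: val: 2×; key: 1×
order of uses: val, key, val
typing: well-typed — term : C
ordered: ✗ — needs contraction — val ×2
linear: ✗ — needs contraction — val ×2
affine: ✗ — needs contraction — val ×2
relevant: ✓ — every one of val, key appears
unrestricted: ✓ — typability at C is all that's needed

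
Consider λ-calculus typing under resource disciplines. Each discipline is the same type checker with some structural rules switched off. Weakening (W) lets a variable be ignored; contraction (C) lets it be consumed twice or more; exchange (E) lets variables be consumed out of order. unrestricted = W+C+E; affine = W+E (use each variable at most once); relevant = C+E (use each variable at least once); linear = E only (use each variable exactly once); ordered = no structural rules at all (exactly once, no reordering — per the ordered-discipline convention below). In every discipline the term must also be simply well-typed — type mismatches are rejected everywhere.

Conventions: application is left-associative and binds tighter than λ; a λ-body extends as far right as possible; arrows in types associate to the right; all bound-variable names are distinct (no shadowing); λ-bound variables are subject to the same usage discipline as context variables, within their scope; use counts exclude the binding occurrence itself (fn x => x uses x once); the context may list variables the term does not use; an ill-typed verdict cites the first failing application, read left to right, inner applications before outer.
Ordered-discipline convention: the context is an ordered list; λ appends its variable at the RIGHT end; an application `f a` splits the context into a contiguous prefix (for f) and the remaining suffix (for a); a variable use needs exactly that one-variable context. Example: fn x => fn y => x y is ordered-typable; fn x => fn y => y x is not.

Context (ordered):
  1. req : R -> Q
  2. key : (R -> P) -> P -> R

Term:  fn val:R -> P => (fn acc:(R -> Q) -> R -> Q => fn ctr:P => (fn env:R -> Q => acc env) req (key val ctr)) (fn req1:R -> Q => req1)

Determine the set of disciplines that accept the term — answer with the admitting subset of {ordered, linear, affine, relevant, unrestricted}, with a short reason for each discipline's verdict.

admitted by: linear, affine, relevant, unrestricted
use counts: req: 1×, key: 1×, val (bound): 1×, acc (bound): 1×, ctr (bound): 1×, env (bound): 1×, req1 (bound): 1×
uses in reading order: acc, env, req, key, val, ctr, req1
typing: well-typed — term : (R -> P) -> P -> Q
ordered: ✗, no ordered split (uses run acc, env, req, key, val, ctr, req1)
linear: ✓, each of req, key, val, acc, ctr, env, req1 used exactly once
affine: ✓, req, key, val, acc, ctr, env, req1: no repeats, contraction unneeded
relevant: ✓, every one of req, key, val, acc, ctr, env, req1 appears
unrestricted: ✓, simply typable at (R -> P) -> P -> Q; W, C, E all held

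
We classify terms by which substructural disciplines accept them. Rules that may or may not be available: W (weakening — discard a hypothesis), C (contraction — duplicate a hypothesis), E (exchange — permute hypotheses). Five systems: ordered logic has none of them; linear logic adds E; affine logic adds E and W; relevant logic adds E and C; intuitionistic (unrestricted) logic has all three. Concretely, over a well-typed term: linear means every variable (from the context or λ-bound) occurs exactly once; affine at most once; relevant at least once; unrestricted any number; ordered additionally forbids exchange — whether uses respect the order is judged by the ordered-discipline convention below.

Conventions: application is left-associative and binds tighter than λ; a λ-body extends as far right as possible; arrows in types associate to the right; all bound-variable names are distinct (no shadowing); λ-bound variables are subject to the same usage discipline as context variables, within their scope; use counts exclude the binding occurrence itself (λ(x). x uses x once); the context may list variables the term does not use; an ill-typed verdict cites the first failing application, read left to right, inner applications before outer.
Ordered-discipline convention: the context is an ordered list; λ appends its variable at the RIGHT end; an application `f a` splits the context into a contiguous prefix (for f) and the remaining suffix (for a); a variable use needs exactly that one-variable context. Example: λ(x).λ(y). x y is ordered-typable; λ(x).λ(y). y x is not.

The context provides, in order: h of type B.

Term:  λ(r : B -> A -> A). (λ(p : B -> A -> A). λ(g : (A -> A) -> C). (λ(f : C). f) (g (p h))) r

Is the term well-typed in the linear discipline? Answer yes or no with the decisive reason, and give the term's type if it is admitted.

yes — exactly-once usage across h, r, p, g, f; term : (B -> A -> A) -> ((A -> A) -> C) -> C
variable uses: h ×1, r (bound) ×1, p (bound) ×1, g (bound) ×1, f (bound) ×1
uses in reading order: f, g, p, h, r
typing: the term checks, with type (B -> A -> A) -> ((A -> A) -> C) -> C
per-discipline verdicts: ordered ✗, linear ✓, affine ✓, relevant ✓, unrestricted ✓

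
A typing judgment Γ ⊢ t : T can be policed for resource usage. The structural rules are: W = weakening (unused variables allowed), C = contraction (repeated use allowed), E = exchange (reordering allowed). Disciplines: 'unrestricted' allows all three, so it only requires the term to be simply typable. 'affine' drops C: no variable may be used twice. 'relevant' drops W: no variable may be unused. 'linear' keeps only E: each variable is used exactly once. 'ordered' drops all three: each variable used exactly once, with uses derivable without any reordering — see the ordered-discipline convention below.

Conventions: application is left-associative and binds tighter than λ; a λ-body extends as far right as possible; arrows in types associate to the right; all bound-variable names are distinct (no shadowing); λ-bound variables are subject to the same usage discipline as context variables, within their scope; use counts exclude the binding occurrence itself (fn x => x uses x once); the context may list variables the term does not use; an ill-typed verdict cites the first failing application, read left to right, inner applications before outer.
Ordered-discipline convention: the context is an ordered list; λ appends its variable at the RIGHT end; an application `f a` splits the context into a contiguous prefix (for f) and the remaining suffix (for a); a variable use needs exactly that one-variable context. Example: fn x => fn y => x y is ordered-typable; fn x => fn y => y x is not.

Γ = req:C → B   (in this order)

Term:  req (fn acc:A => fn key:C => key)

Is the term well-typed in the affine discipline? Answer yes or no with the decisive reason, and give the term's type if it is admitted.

no — the type mismatch rejects it
usage: req=1; acc [bound]=0; key [bound]=1
order of uses: req, key
typing: ill-typed: an argument A → C → C mismatches the expected C
per-discipline verdicts: ordered ✗; linear ✗; affine ✗; relevant ✗; unrestricted ✗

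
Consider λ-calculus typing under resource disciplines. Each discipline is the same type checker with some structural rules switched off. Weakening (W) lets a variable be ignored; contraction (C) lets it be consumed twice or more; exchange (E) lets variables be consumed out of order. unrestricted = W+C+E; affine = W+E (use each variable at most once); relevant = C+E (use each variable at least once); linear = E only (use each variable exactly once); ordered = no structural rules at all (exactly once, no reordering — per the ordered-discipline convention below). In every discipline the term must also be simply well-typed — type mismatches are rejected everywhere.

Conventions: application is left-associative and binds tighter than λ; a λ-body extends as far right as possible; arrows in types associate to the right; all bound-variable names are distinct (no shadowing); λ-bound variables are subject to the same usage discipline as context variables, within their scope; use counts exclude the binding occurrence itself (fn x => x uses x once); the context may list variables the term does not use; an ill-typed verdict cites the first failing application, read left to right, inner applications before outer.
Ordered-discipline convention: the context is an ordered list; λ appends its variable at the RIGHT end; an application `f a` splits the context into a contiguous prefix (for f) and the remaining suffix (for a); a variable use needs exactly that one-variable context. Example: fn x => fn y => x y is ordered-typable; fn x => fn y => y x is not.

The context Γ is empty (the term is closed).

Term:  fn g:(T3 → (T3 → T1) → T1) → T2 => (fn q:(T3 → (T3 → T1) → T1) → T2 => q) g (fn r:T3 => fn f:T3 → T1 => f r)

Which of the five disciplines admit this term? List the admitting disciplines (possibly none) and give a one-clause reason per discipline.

admitting disciplines: linear, affine, relevant, unrestricted
use counts: g (bound): 1, q (bound): 1, r (bound): 1, f (bound): 1
uses in reading order: q, g, f, r
typing: the term checks, with type ((T3 → (T3 → T1) → T1) → T2) → T2
ordered: ✗, no ordered split (uses run q, g, f, r)
linear: ✓, each of g, q, r, f used exactly once
affine: ✓, at most one use each (g, q, r, f)
relevant: ✓, at least one use each (g, q, r, f)
unrestricted: ✓, type-checks (((T3 → (T3 → T1) → T1) → T2) → T2) and nothing is barred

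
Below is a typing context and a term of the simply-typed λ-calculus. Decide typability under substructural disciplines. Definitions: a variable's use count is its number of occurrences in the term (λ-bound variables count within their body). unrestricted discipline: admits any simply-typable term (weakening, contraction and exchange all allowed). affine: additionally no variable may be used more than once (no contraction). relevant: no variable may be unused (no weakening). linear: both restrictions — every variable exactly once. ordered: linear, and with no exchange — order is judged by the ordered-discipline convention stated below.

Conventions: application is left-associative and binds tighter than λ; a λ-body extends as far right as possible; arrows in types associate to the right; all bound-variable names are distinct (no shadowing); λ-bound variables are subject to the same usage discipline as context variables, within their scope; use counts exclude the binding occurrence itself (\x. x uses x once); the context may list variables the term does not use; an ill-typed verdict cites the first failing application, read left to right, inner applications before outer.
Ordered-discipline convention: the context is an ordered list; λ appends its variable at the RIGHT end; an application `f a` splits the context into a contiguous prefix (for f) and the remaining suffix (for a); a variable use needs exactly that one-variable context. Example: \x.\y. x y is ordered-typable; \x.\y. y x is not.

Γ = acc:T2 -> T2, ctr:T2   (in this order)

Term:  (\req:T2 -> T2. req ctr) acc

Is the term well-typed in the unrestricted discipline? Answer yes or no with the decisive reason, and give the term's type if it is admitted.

yes — typability at T2 is all that's needed; term : T2
variable uses: acc=1; ctr=1; req (λ-bound)=1
uses in reading order: req, ctr, acc
typing: well-typed — term : T2
across the five disciplines: ordered ✗; linear ✓; affine ✓; relevant ✓; unrestricted ✓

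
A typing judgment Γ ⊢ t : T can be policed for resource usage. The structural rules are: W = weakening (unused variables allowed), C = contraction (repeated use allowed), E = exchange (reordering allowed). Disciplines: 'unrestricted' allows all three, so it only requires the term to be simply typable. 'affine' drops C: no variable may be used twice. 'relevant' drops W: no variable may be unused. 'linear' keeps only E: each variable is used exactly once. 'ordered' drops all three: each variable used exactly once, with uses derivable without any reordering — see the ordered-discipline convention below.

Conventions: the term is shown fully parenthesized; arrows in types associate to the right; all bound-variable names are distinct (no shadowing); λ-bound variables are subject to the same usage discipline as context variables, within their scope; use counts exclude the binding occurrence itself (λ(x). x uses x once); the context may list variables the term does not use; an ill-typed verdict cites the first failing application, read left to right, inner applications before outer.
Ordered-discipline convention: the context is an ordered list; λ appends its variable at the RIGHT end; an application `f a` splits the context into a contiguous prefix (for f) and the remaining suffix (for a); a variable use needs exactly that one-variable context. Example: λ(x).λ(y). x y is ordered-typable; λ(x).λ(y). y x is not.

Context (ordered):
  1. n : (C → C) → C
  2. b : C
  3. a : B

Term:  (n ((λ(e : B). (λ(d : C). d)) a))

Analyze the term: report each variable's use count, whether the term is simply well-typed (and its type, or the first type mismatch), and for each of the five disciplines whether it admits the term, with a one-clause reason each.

use counts: n: 1; b: 0; a: 1; e (bound): 0; d (bound): 1
left-to-right use order: n, d, a
typing: ✓ — C
ordered ✗ (b, e never used (weakening))
linear ✗ (b, e never used (weakening))
affine ✓ (no duplicate uses among n, b, a, e, d)
relevant ✗ (b, e never used (weakening))
unrestricted ✓ (simply typable at C; W, C, E all held)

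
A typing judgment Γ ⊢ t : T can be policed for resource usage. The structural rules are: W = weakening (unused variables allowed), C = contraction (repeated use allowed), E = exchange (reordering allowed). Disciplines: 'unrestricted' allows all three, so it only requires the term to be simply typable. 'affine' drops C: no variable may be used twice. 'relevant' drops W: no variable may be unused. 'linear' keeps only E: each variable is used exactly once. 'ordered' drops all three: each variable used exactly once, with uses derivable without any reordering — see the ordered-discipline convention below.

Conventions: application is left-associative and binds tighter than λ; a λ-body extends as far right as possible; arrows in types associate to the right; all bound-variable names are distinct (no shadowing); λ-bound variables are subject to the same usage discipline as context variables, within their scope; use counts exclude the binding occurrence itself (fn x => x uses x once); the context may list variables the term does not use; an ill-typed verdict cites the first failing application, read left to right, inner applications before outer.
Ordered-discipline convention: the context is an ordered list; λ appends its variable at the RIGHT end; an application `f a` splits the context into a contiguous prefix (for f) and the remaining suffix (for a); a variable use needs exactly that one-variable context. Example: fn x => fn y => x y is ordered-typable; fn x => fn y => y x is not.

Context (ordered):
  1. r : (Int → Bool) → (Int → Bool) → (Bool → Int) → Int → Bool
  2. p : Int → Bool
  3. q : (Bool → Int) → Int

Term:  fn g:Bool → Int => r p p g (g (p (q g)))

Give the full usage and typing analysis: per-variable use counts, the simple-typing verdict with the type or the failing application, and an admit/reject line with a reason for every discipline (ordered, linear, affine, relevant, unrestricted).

variable uses: r ×1, p ×3, q ×1, g [bound] ×3
uses in reading order: r, p, p, g, g, p, q, g
typing: the term checks, with type (Bool → Int) → Bool
ordered: ✗ — needs contraction — p ×3, g ×3
linear: ✗ — needs contraction — p ×3, g ×3
affine: ✗ — needs contraction — p ×3, g ×3
relevant: ✓ — at least one use each (r, p, q, g)
unrestricted: ✓ — simply typable at (Bool → Int) → Bool; W, C, E all held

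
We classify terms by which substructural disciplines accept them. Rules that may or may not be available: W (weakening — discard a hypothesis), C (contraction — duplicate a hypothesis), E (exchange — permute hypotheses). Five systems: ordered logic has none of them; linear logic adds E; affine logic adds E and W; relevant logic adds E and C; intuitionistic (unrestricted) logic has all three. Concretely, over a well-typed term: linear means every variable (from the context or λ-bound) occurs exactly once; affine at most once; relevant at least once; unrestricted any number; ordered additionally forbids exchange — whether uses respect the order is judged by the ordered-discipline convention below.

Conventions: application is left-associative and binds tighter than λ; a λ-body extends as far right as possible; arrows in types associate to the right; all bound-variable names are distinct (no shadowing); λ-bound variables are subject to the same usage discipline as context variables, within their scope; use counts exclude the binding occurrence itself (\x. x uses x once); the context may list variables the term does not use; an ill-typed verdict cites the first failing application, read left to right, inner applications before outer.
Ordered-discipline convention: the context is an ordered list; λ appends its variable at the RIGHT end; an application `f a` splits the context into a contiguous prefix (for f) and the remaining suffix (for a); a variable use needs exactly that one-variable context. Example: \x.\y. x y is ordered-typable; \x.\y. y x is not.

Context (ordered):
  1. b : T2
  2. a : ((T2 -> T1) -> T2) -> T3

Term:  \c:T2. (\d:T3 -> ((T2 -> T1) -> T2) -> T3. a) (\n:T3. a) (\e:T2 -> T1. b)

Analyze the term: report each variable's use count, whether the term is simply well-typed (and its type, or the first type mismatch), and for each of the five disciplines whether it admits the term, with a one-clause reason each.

variable uses: b: 1×; a: 2×; c (λ-bound): 0×; d (λ-bound): 0×; n (λ-bound): 0×; e (λ-bound): 0×
uses in reading order: a, a, b
typing: well-typed — term : T2 -> T3
ordered ✗ (a ×2 used more than once (contraction); unused: c, d, n, e — weakening required)
linear ✗ (a ×2 used more than once (contraction); unused: c, d, n, e — weakening required)
affine ✗ (a ×2 used more than once (contraction))
relevant ✗ (unused: c, d, n, e — weakening required)
unrestricted ✓ (simply typable at T2 -> T3; W, C, E all held)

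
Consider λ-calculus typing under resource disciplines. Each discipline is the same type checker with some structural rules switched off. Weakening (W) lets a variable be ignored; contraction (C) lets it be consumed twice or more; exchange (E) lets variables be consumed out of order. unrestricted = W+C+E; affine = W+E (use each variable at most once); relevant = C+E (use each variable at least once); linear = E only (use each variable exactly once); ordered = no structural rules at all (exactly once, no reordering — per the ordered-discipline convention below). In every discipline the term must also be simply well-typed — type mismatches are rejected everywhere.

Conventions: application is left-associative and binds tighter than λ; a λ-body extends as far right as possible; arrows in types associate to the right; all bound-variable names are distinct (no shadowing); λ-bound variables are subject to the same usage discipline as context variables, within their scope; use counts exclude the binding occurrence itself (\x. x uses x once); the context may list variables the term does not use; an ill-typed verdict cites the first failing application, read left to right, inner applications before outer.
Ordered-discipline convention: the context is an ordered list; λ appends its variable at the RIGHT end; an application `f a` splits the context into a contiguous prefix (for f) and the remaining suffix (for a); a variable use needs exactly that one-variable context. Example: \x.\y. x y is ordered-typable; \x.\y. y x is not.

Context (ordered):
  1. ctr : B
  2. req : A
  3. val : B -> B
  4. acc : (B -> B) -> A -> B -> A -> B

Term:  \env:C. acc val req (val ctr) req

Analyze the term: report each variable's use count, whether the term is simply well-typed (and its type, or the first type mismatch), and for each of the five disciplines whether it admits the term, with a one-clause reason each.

counts: ctr: 1; req: 2; val: 2; acc: 1; env (λ-bound): 0
left-to-right use order: acc, val, req, val, ctr, req
typing: the term checks, with type C -> B
ordered: ✗ — needs contraction — req ×2, val ×2; env never used (weakening)
linear: ✗ — needs contraction — req ×2, val ×2; env never used (weakening)
affine: ✗ — needs contraction — req ×2, val ×2
relevant: ✗ — env never used (weakening)
unrestricted: ✓ — typability at C -> B is all that's needed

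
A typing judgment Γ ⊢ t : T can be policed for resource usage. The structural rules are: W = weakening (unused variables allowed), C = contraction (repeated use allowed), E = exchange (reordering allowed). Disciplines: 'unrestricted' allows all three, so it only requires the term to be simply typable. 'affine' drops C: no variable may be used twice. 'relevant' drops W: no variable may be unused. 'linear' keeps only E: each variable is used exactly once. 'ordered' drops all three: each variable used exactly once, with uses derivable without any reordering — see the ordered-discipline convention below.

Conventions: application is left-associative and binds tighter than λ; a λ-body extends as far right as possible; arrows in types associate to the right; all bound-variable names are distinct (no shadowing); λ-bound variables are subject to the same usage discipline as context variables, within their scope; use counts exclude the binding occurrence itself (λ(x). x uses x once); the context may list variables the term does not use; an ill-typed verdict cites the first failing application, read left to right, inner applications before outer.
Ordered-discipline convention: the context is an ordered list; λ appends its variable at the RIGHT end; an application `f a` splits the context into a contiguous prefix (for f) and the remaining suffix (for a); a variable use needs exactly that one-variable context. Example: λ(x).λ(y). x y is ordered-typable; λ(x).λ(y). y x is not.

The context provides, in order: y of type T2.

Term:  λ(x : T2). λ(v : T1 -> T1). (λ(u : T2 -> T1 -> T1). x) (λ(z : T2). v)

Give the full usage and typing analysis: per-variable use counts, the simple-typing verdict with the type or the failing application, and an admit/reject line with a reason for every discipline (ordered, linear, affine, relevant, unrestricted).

variable uses: y: 0; x (λ-bound): 1; v (λ-bound): 1; u (λ-bound): 0; z (λ-bound): 0
order of uses: x, v
typing: ✓ — T2 -> (T1 -> T1) -> T2
ordered ✗ (y, u, z never used (weakening))
linear ✗ (y, u, z never used (weakening))
affine ✓ (no duplicate uses among y, x, v, u, z)
relevant ✗ (y, u, z never used (weakening))
unrestricted ✓ (well-typed at T2 -> (T1 -> T1) -> T2; no restrictions here)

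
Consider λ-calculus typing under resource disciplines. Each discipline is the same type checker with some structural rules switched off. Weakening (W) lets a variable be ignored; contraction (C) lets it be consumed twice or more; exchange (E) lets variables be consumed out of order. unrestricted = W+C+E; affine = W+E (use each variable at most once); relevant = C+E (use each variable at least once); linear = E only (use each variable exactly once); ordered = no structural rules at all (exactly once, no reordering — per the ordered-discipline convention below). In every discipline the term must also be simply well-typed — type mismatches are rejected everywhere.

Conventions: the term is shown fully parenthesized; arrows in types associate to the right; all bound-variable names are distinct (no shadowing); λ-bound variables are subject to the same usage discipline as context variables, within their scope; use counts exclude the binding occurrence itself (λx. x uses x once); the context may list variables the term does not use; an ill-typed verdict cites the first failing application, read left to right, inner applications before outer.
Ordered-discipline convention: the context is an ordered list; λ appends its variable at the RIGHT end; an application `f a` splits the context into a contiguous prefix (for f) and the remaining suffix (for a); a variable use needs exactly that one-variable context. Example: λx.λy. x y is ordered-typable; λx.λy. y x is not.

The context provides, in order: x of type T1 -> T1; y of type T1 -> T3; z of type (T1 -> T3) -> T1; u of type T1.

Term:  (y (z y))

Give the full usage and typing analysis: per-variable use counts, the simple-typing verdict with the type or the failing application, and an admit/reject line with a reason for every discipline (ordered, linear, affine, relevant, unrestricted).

variable uses: x=0, y=2, z=1, u=0
order of uses: y, z, y
typing: the term checks, with type T3
ordered ✗ (needs contraction — y ×2; x, u left unused)
linear ✗ (needs contraction — y ×2; x, u left unused)
affine ✗ (needs contraction — y ×2)
relevant ✗ (x, u left unused)
unrestricted ✓ (type-checks (T3) and nothing is barred)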